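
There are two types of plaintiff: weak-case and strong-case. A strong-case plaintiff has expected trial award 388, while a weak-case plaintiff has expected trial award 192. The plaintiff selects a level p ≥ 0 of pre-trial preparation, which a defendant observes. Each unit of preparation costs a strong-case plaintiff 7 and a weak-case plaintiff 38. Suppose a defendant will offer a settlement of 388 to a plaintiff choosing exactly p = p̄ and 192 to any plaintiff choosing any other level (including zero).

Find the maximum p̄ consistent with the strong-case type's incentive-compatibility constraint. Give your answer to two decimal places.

Choosing p̄ yields the strong-case type 388 − 7·p̄; choosing zero yields 192.
The strong-case type is indifferent at 388 − 7·p̄ = 192, i.e. p̄ = (388 − 192) / 7 = 28.00.
For any p̄ above 28.00 the strong-case type would rather pool at zero, so separation collapses.

28.00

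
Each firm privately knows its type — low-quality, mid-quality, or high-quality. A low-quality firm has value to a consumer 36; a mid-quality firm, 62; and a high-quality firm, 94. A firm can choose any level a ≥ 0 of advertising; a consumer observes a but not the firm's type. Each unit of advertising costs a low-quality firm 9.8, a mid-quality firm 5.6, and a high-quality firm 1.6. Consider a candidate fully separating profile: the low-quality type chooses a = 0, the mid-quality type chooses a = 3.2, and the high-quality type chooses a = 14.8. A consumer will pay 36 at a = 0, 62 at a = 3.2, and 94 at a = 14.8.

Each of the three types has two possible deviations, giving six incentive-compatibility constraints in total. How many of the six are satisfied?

6

Mid-quality (own payoff 62 − 5.6×3.2 = 44.08): to a=0 gives 36 → no gain ✓; to a=14.8 gives 94 − 5.6×14.8 = 11.12 → no gain ✓.
High-quality (own payoff 94 − 1.6×14.8 = 70.32): to a=0 gives 36 → no gain ✓; to a=3.2 gives 62 − 1.6×3.2 = 56.88 → no gain ✓.
Low-quality (own payoff 36): to a=3.2 gives 62 − 9.8×3.2 = 30.64 → no gain ✓; to a=14.8 gives 94 − 9.8×14.8 = -51.04 → no gain ✓.
6 of the 6 constraints hold; this profile is a separating equilibrium.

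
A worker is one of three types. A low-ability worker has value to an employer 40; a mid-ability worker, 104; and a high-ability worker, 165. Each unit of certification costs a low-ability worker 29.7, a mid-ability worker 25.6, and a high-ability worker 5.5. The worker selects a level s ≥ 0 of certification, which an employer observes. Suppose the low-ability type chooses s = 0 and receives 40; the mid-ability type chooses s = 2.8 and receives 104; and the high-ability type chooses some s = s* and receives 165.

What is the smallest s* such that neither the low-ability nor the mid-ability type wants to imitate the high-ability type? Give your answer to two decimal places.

Mid-ability type (on-path payoff 104 − 25.6×2.8 = 32.32) won't mimic when 32.32 ≥ 165 − 25.6·s*, i.e. s* ≥ 5.18.
Low-ability type (on-path payoff 40) won't mimic when 40 ≥ 165 − 29.7·s*, i.e. s* ≥ 4.21.
Both must hold, so s* = max(4.21, 5.18) = 5.18. The mid-ability type's constraint binds.

5.18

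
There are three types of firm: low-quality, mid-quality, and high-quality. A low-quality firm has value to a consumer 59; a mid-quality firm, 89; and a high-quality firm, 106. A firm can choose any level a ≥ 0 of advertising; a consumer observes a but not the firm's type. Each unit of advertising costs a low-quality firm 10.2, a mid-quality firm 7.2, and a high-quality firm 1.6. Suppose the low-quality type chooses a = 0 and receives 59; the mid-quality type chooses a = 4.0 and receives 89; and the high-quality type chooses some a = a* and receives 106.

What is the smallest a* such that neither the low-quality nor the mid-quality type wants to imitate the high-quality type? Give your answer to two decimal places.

6.36

Mid-quality type (on-path payoff 89 − 7.2×4.0 = 60.2) won't mimic when 60.2 ≥ 106 − 7.2·a*, i.e. a* ≥ 6.36.
Low-quality type (on-path payoff 59) won't mimic when 59 ≥ 106 − 10.2·a*, i.e. a* ≥ 4.61.
Both must hold, so a* = max(4.61, 6.36) = 6.36. The mid-quality type's constraint binds.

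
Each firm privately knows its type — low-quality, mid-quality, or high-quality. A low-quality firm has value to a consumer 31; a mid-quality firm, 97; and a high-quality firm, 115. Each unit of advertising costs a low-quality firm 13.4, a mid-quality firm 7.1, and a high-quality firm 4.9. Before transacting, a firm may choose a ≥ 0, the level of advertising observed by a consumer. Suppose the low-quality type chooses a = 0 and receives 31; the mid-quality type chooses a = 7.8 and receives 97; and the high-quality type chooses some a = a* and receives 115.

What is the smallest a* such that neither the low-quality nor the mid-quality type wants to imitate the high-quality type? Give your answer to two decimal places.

Mid-quality type (on-path payoff 97 − 7.1×7.8 = 41.62) won't mimic when 41.62 ≥ 115 − 7.1·a*, i.e. a* ≥ 10.34.
Low-quality type (on-path payoff 31) won't mimic when 31 ≥ 115 − 13.4·a*, i.e. a* ≥ 6.27.
Both must hold, so a* = max(6.27, 10.34) = 10.34. The mid-quality type's constraint binds.

10.34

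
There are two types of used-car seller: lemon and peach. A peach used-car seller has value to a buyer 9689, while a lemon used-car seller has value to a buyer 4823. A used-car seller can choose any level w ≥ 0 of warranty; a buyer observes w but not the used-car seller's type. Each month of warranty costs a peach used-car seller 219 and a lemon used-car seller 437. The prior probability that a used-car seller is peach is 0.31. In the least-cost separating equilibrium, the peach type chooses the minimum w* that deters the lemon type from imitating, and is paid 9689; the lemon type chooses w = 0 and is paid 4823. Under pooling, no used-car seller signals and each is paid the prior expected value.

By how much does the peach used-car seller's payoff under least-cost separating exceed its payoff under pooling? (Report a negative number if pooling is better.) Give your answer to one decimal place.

919.0

Least-cost separating signal: w* solves 4823 = 9689 − 437·w*, so w* = (9689 − 4823)/437 ≈ 11.1350.
Peach type's separating payoff: 9689 − 219 × w* = 9689 − 219 × (9689 − 4823)/437 = 9689 − 1065654/437 ≈ 7250.432.
Pooling payoff: 0.31 × 9689 + 0.69 × 4823 = 6331.46.
Difference: 7250.432 − 6331.46 = 918.972, i.e. 919.0 to one decimal place.
The peach type prefers to separate.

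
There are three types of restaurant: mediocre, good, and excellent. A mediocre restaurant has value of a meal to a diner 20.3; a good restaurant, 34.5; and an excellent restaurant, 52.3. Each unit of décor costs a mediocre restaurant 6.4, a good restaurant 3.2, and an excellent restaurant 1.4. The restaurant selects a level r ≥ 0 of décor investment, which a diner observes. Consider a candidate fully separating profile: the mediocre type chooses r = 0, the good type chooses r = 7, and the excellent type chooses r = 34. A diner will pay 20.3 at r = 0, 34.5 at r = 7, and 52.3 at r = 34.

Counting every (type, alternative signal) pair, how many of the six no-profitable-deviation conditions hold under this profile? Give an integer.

Mediocre (own payoff 20.3): to r=7 gives 34.5 − 6.4×7 = -10.3 → no gain ✓; to r=34 gives 52.3 − 6.4×34 = -165.3 → no gain ✓.
Excellent (own payoff 52.3 − 1.4×34 = 4.7): to r=0 gives 20.3 → profitable ✗; to r=7 gives 34.5 − 1.4×7 = 24.7 → profitable ✗.
Good (own payoff 34.5 − 3.2×7 = 12.1): to r=0 gives 20.3 → profitable ✗; to r=34 gives 52.3 − 3.2×34 = -56.5 → no gain ✓.
3 of the 6 constraints hold; not an equilibrium.

3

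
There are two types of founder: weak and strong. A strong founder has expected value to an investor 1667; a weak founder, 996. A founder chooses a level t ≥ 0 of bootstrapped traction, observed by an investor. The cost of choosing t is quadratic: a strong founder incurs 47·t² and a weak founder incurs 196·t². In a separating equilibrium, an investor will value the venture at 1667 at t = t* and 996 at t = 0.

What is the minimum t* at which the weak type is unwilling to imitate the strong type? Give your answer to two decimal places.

The weak type at t = 0 receives 996; imitating at t* yields 1667 − 196·t*².
Indifference: 996 = 1667 − 196·t*², so t*² = (1667 − 996) / 196 ≈ 3.4235.
t* = √3.4235 ≈ 1.85.

1.85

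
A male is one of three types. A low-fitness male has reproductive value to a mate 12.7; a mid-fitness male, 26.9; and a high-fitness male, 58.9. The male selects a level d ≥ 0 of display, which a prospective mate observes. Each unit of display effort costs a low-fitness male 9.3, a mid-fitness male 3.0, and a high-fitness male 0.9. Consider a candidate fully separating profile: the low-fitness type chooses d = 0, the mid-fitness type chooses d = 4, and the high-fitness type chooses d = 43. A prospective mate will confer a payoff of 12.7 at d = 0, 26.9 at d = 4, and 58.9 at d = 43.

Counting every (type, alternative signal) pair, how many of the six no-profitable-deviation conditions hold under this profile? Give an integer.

Low-fitness (own payoff 12.7): to d=4 gives 26.9 − 9.3×4 = -10.3 → no gain ✓; to d=43 gives 58.9 − 9.3×43 = -341 → no gain ✓.
High-fitness (own payoff 58.9 − 0.9×43 = 20.2): to d=0 gives 12.7 → no gain ✓; to d=4 gives 26.9 − 0.9×4 = 23.3 → profitable ✗.
Mid-fitness (own payoff 26.9 − 3.0×4 = 14.9): to d=0 gives 12.7 → no gain ✓; to d=43 gives 58.9 − 3.0×43 = -70.1 → no gain ✓.
5 of the 6 constraints hold; not an equilibrium.

5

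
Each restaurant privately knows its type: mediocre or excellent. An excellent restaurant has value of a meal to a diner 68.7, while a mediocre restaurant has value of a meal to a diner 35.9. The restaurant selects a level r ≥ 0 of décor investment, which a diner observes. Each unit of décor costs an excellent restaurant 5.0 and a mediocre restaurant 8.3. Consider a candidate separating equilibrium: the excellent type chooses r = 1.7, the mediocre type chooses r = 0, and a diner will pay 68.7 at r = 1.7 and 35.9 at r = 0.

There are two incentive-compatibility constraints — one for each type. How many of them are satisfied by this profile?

1

Excellent type: signal → 68.7 − 5.0 × 1.7 = 60.2; deviate to 0 → 35.9. IC holds (60.2 ≥ 35.9).
Mediocre type: stay at 0 → 35.9; mimic → 68.7 − 8.3 × 1.7 = 54.59. IC fails (35.9 < 54.59).
1 of 2 constraints hold, so this profile is not an equilibrium.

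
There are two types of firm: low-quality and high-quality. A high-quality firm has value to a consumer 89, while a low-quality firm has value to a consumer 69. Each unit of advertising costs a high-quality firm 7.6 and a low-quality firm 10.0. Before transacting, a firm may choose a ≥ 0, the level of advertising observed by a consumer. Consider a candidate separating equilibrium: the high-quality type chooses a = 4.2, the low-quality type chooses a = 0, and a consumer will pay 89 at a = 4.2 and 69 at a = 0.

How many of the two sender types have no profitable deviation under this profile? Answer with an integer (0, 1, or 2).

Low-quality type: stay at 0 → 69; mimic → 89 − 10.0 × 4.2 = 47. IC holds (69 ≥ 47).
High-quality type: signal → 89 − 7.6 × 4.2 = 57.08; deviate to 0 → 69. IC fails (57.08 < 69).
1 of 2 constraints hold, so this profile is not an equilibrium.

1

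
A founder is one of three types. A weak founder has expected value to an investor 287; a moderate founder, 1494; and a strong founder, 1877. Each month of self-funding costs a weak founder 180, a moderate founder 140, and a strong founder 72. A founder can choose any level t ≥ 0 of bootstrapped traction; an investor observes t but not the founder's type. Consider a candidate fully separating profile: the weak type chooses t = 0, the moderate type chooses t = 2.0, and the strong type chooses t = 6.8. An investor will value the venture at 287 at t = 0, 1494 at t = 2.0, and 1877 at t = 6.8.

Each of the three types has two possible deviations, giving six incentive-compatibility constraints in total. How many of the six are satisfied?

Strong (own payoff 1877 − 72×6.8 = 1387.4): to t=0 gives 287 → no gain ✓; to t=2.0 gives 1494 − 72×2.0 = 1350 → no gain ✓.
Moderate (own payoff 1494 − 140×2.0 = 1214): to t=0 gives 287 → no gain ✓; to t=6.8 gives 1877 − 140×6.8 = 925 → no gain ✓.
Weak (own payoff 287): to t=2.0 gives 1494 − 180×2.0 = 1134 → profitable ✗; to t=6.8 gives 1877 − 180×6.8 = 653 → profitable ✗.
4 of the 6 constraints hold; not an equilibrium.

4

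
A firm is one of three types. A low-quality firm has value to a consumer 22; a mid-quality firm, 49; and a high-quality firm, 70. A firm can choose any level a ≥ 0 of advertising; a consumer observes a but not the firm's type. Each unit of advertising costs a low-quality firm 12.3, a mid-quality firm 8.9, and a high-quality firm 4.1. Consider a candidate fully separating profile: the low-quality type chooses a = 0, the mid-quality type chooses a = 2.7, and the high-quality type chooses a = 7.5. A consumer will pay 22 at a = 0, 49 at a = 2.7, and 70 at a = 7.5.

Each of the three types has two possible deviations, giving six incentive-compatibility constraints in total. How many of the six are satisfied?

6

Mid-quality (own payoff 49 − 8.9×2.7 = 24.97): to a=0 gives 22 → no gain ✓; to a=7.5 gives 70 − 8.9×7.5 = 3.25 → no gain ✓.
Low-quality (own payoff 22): to a=2.7 gives 49 − 12.3×2.7 = 15.79 → no gain ✓; to a=7.5 gives 70 − 12.3×7.5 = -22.25 → no gain ✓.
High-quality (own payoff 70 − 4.1×7.5 = 39.25): to a=0 gives 22 → no gain ✓; to a=2.7 gives 49 − 4.1×2.7 = 37.93 → no gain ✓.
6 of the 6 constraints hold; this profile is a separating equilibrium.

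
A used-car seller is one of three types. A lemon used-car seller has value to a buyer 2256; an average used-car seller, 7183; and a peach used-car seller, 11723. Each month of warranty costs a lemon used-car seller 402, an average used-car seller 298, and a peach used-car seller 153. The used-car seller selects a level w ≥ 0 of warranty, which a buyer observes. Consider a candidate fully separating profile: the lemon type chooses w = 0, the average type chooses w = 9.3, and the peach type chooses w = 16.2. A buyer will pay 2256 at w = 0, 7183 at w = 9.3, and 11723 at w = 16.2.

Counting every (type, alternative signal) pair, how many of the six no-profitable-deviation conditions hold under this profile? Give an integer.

Peach (own payoff 11723 − 153×16.2 = 9244.4): to w=0 gives 2256 → no gain ✓; to w=9.3 gives 7183 − 153×9.3 = 5760.1 → no gain ✓.
Average (own payoff 7183 − 298×9.3 = 4411.6): to w=0 gives 2256 → no gain ✓; to w=16.2 gives 11723 − 298×16.2 = 6895.4 → profitable ✗.
Lemon (own payoff 2256): to w=9.3 gives 7183 − 402×9.3 = 3444.4 → profitable ✗; to w=16.2 gives 11723 − 402×16.2 = 5210.6 → profitable ✗.
3 of the 6 constraints hold; not an equilibrium.

3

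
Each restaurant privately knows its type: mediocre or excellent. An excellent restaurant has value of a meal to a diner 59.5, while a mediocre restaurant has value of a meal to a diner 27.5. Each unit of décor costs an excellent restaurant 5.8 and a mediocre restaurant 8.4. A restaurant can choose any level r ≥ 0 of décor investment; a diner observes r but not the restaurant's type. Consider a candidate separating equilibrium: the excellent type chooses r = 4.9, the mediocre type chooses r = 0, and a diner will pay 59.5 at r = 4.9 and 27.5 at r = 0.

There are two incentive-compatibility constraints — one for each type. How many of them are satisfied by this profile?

Excellent type: signal → 59.5 − 5.8 × 4.9 = 31.08; deviate to 0 → 27.5. IC holds (31.08 ≥ 27.5).
Mediocre type: stay at 0 → 27.5; mimic → 59.5 − 8.4 × 4.9 = 18.34. IC holds (27.5 ≥ 18.34).
2 of 2 constraints hold, so this is a separating equilibrium.

2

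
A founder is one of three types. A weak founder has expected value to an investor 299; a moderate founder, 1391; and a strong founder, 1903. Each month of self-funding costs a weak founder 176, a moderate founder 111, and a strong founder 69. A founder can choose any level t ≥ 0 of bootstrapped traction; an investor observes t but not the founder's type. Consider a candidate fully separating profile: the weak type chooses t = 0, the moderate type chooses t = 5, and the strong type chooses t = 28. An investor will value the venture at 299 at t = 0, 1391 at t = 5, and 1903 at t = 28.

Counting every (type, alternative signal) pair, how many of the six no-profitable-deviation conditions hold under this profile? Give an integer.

3

Moderate (own payoff 1391 − 111×5 = 836): to t=0 gives 299 → no gain ✓; to t=28 gives 1903 − 111×28 = -1205 → no gain ✓.
Strong (own payoff 1903 − 69×28 = -29): to t=0 gives 299 → profitable ✗; to t=5 gives 1391 − 69×5 = 1046 → profitable ✗.
Weak (own payoff 299): to t=5 gives 1391 − 176×5 = 511 → profitable ✗; to t=28 gives 1903 − 176×28 = -3025 → no gain ✓.
3 of the 6 constraints hold; not an equilibrium.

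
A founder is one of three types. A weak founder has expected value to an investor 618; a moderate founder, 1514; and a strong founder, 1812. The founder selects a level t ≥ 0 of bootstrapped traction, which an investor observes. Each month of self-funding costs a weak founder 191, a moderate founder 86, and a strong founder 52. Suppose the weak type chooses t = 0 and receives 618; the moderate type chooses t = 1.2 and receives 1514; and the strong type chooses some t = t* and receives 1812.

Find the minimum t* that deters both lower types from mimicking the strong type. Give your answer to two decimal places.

Weak type (on-path payoff 618) won't mimic when 618 ≥ 1812 − 191·t*, i.e. t* ≥ 6.25.
Moderate type (on-path payoff 1514 − 86×1.2 = 1410.8) won't mimic when 1410.8 ≥ 1812 − 86·t*, i.e. t* ≥ 4.67.
Both must hold, so t* = max(6.25, 4.67) = 6.25. The weak type's constraint binds.

6.25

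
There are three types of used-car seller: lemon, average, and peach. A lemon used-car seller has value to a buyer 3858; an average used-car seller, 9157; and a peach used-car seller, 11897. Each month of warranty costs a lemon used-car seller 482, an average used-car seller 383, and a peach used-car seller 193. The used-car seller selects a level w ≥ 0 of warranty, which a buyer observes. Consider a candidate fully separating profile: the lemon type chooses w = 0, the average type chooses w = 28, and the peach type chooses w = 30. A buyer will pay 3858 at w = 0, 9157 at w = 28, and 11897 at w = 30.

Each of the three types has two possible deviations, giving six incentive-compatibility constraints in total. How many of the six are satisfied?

4

Lemon (own payoff 3858): to w=28 gives 9157 − 482×28 = -4339 → no gain ✓; to w=30 gives 11897 − 482×30 = -2563 → no gain ✓.
Average (own payoff 9157 − 383×28 = -1567): to w=0 gives 3858 → profitable ✗; to w=30 gives 11897 − 383×30 = 407 → profitable ✗.
Peach (own payoff 11897 − 193×30 = 6107): to w=0 gives 3858 → no gain ✓; to w=28 gives 9157 − 193×28 = 3753 → no gain ✓.
4 of the 6 constraints hold; not an equilibrium.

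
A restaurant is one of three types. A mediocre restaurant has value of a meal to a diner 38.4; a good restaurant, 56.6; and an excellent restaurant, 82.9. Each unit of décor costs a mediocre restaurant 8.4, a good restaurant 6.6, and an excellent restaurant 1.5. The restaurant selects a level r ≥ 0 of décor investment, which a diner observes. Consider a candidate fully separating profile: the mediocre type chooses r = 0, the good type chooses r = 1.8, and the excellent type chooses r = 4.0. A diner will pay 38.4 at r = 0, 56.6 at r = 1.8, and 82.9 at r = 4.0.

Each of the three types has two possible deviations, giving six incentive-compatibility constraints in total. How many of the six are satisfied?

3

Mediocre (own payoff 38.4): to r=1.8 gives 56.6 − 8.4×1.8 = 41.48 → profitable ✗; to r=4.0 gives 82.9 − 8.4×4.0 = 49.3 → profitable ✗.
Good (own payoff 56.6 − 6.6×1.8 = 44.72): to r=0 gives 38.4 → no gain ✓; to r=4.0 gives 82.9 − 6.6×4.0 = 56.5 → profitable ✗.
Excellent (own payoff 82.9 − 1.5×4.0 = 76.9): to r=0 gives 38.4 → no gain ✓; to r=1.8 gives 56.6 − 1.5×1.8 = 53.9 → no gain ✓.
3 of the 6 constraints hold; not an equilibrium.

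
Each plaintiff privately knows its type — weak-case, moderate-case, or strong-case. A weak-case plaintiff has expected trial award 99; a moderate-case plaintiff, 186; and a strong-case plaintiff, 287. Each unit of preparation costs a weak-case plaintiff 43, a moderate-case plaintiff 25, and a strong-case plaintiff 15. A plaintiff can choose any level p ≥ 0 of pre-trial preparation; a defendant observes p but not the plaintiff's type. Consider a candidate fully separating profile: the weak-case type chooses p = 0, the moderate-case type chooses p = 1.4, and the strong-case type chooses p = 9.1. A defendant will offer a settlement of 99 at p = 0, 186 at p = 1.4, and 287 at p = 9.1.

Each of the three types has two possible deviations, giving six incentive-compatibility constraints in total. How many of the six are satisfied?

Strong-case (own payoff 287 − 15×9.1 = 150.5): to p=0 gives 99 → no gain ✓; to p=1.4 gives 186 − 15×1.4 = 165 → profitable ✗.
Moderate-case (own payoff 186 − 25×1.4 = 151): to p=0 gives 99 → no gain ✓; to p=9.1 gives 287 − 25×9.1 = 59.5 → no gain ✓.
Weak-case (own payoff 99): to p=1.4 gives 186 − 43×1.4 = 125.8 → profitable ✗; to p=9.1 gives 287 − 43×9.1 = -104.3 → no gain ✓.
4 of the 6 constraints hold; not an equilibrium.

4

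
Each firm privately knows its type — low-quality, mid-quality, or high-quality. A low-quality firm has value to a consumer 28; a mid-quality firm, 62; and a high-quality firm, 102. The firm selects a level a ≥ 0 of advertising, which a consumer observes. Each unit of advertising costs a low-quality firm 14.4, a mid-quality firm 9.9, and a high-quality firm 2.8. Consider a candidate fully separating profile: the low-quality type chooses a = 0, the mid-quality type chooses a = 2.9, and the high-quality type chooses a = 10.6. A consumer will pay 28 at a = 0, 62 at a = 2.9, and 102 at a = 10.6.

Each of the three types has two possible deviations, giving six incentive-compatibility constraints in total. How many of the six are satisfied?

High-quality (own payoff 102 − 2.8×10.6 = 72.32): to a=0 gives 28 → no gain ✓; to a=2.9 gives 62 − 2.8×2.9 = 53.88 → no gain ✓.
Mid-quality (own payoff 62 − 9.9×2.9 = 33.29): to a=0 gives 28 → no gain ✓; to a=10.6 gives 102 − 9.9×10.6 = -2.94 → no gain ✓.
Low-quality (own payoff 28): to a=2.9 gives 62 − 14.4×2.9 = 20.24 → no gain ✓; to a=10.6 gives 102 − 14.4×10.6 = -50.64 → no gain ✓.
6 of the 6 constraints hold; this profile is a separating equilibrium.

6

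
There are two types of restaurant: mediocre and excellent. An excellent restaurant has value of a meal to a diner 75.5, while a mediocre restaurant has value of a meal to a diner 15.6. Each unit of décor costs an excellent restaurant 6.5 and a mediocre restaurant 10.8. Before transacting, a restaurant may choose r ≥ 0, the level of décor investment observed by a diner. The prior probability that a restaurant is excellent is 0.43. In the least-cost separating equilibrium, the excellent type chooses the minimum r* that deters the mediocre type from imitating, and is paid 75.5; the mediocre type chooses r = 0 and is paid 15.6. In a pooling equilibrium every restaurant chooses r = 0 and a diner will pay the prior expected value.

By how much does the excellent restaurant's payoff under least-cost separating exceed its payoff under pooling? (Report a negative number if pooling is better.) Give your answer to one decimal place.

Least-cost separating signal: r* solves 15.6 = 75.5 − 10.8·r*, so r* = (75.5 − 15.6)/10.8 ≈ 5.5463.
Excellent type's separating payoff: 75.5 − 6.5 × r* = 75.5 − 6.5 × (75.5 − 15.6)/10.8 = 75.5 − 389.35/10.8 ≈ 39.449.
Pooling payoff: 0.43 × 75.5 + 0.57 × 15.6 = 41.357.
Difference: 39.449 − 41.357 = -1.908, i.e. -1.9 to one decimal place.
The excellent type would prefer the pooling outcome.

-1.9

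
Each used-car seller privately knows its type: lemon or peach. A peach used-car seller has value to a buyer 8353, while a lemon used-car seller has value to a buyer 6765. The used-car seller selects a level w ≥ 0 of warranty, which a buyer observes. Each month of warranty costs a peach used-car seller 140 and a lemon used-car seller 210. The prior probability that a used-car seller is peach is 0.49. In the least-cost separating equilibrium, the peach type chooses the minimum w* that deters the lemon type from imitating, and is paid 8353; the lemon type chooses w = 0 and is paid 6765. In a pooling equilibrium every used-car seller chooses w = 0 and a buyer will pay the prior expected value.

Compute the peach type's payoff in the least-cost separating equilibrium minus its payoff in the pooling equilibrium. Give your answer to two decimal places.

-248.79

Least-cost separating signal: w* solves 6765 = 8353 − 210·w*, so w* = (8353 − 6765)/210 ≈ 7.5619.
Peach type's separating payoff: 8353 − 140 × w* = 8353 − 140 × (8353 − 6765)/210 = 8353 − 222320/210 ≈ 7294.3333.
Pooling payoff: 0.49 × 8353 + 0.51 × 6765 = 7543.12.
Difference: 7294.3333 − 7543.12 = -248.7867, i.e. -248.79 to two decimal places.
The peach type would prefer the pooling outcome.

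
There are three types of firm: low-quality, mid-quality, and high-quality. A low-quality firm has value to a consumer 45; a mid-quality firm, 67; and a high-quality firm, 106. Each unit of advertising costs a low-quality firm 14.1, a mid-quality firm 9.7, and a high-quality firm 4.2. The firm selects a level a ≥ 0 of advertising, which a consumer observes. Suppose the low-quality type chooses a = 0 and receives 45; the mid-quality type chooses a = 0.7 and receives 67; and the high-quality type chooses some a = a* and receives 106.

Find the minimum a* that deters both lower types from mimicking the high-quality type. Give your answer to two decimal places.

4.72

Low-quality type (on-path payoff 45) won't mimic when 45 ≥ 106 − 14.1·a*, i.e. a* ≥ 4.33.
Mid-quality type (on-path payoff 67 − 9.7×0.7 = 60.21) won't mimic when 60.21 ≥ 106 − 9.7·a*, i.e. a* ≥ 4.72.
Both must hold, so a* = max(4.33, 4.72) = 4.72. The mid-quality type's constraint binds.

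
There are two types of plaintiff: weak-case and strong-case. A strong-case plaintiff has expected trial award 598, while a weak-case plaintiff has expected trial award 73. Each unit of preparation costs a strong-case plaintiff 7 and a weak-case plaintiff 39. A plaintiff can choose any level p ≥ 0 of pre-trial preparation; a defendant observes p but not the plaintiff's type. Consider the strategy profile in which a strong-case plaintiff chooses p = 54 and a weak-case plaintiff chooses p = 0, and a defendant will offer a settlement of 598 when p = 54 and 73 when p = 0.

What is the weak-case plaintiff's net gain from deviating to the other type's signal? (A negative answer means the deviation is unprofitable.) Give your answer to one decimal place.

-1581.0

Playing p = 0 the weak-case plaintiff receives 73.
Deviating to p = 54 brings payment 598 at cost 39 × 54 = 2106, netting -1508.
Gain from deviating: -1508 − 73 = -1581.0.
The gain is negative, so the weak-case type's incentive-compatibility constraint is satisfied.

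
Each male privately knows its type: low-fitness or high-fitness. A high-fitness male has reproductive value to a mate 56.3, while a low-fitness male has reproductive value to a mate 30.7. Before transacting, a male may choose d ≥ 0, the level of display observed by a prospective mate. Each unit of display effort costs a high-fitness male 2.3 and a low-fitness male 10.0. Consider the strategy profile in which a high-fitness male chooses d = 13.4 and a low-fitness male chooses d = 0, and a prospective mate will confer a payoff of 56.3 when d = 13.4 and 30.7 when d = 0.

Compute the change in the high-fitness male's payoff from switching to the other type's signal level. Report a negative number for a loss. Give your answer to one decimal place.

Playing d = 13.4 the high-fitness male receives 56.3 − 2.3 × 13.4 = 25.48.
Deviating to d = 0 yields 30.7 instead.
Gain from deviating: 30.7 − 25.48 = 5.22, i.e. 5.2 to one decimal place.
The gain is positive, so the high-fitness type's incentive-compatibility constraint is violated — this profile is not a separating equilibrium.

5.2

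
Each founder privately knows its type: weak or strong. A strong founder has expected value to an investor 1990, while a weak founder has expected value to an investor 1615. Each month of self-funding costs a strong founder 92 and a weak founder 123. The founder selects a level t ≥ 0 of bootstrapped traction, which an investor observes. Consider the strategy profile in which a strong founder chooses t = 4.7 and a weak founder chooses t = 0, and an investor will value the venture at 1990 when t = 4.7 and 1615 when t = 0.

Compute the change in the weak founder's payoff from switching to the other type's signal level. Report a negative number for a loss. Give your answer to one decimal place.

-203.1

Playing t = 0 the weak founder receives 1615.
Deviating to t = 4.7 brings payment 1990 at cost 123 × 4.7 = 578.1, netting 1411.9.
Gain from deviating: 1411.9 − 1615 = -203.1.
The gain is negative, so the weak type's incentive-compatibility constraint is satisfied.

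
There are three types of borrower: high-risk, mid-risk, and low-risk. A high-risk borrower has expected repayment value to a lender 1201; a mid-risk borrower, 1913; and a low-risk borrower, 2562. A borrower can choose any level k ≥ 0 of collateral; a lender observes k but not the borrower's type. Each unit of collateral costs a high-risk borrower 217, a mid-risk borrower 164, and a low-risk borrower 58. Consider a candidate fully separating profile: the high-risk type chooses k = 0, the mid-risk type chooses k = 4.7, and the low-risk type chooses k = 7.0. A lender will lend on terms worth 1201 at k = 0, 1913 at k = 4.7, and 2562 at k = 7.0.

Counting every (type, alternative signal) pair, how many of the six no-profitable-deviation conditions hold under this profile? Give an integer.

4

Mid-risk (own payoff 1913 − 164×4.7 = 1142.2): to k=0 gives 1201 → profitable ✗; to k=7.0 gives 2562 − 164×7.0 = 1414 → profitable ✗.
High-risk (own payoff 1201): to k=4.7 gives 1913 − 217×4.7 = 893.1 → no gain ✓; to k=7.0 gives 2562 − 217×7.0 = 1043 → no gain ✓.
Low-risk (own payoff 2562 − 58×7.0 = 2156): to k=0 gives 1201 → no gain ✓; to k=4.7 gives 1913 − 58×4.7 = 1640.4 → no gain ✓.
4 of the 6 constraints hold; not an equilibrium.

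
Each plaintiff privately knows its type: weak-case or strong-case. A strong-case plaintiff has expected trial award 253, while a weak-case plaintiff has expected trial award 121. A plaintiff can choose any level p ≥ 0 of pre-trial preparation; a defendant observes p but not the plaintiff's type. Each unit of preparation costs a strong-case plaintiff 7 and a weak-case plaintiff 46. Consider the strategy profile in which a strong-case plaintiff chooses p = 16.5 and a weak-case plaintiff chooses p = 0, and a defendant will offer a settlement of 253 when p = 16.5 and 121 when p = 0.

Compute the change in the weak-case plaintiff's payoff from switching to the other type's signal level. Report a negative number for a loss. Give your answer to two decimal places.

Playing p = 0 the weak-case plaintiff receives 121.
Deviating to p = 16.5 brings payment 253 at cost 46 × 16.5 = 759, netting -506.
Gain from deviating: -506 − 121 = -627.00.
The gain is negative, so the weak-case type's incentive-compatibility constraint is satisfied.

-627.00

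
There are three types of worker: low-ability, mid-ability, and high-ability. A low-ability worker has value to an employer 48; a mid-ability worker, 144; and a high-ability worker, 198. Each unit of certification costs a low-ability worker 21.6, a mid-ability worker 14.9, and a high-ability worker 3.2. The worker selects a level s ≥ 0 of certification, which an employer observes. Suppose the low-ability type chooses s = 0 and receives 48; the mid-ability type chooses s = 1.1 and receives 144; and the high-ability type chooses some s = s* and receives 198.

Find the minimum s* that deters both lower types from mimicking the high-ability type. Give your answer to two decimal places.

6.94

Mid-ability type (on-path payoff 144 − 14.9×1.1 = 127.61) won't mimic when 127.61 ≥ 198 − 14.9·s*, i.e. s* ≥ 4.72.
Low-ability type (on-path payoff 48) won't mimic when 48 ≥ 198 − 21.6·s*, i.e. s* ≥ 6.94.
Both must hold, so s* = max(6.94, 4.72) = 6.94. The low-ability type's constraint binds.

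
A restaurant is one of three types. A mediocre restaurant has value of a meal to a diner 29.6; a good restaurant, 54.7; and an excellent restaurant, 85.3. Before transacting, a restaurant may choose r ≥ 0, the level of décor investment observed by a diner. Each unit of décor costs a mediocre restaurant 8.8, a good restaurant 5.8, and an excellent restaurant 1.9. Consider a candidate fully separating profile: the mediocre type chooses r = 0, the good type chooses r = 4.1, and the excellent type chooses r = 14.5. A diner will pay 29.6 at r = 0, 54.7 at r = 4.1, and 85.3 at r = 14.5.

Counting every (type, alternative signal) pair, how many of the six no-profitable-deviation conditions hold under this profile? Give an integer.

6

Good (own payoff 54.7 − 5.8×4.1 = 30.92): to r=0 gives 29.6 → no gain ✓; to r=14.5 gives 85.3 − 5.8×14.5 = 1.2 → no gain ✓.
Excellent (own payoff 85.3 − 1.9×14.5 = 57.75): to r=0 gives 29.6 → no gain ✓; to r=4.1 gives 54.7 − 1.9×4.1 = 46.91 → no gain ✓.
Mediocre (own payoff 29.6): to r=4.1 gives 54.7 − 8.8×4.1 = 18.62 → no gain ✓; to r=14.5 gives 85.3 − 8.8×14.5 = -42.3 → no gain ✓.
6 of the 6 constraints hold; this profile is a separating equilibrium.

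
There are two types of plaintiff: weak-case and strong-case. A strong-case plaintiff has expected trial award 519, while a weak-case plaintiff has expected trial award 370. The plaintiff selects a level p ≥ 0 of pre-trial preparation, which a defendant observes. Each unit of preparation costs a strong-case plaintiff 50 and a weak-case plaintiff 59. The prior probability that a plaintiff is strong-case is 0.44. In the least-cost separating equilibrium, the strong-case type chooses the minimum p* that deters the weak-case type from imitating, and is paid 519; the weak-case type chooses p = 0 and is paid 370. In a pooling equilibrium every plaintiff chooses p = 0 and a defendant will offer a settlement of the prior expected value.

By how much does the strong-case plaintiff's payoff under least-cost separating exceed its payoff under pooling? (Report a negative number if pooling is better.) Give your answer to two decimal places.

Least-cost separating signal: p* solves 370 = 519 − 59·p*, so p* = (519 − 370)/59 ≈ 2.5254.
Strong-case type's separating payoff: 519 − 50 × p* = 519 − 50 × (519 − 370)/59 = 519 − 7450/59 ≈ 392.7288.
Pooling payoff: 0.44 × 519 + 0.56 × 370 = 435.56.
Difference: 392.7288 − 435.56 = -42.8312, i.e. -42.83 to two decimal places.
The strong-case type would prefer the pooling outcome.

-42.83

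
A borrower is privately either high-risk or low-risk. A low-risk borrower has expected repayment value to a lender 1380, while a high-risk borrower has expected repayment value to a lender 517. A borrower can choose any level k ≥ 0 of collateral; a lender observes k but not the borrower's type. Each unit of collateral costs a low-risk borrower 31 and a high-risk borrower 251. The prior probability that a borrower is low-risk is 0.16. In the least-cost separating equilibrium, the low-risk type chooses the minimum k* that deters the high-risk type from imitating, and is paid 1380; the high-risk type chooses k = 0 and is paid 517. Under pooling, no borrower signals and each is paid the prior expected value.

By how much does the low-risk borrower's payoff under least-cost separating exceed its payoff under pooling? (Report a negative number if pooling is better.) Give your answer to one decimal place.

618.3

Least-cost separating signal: k* solves 517 = 1380 − 251·k*, so k* = (1380 − 517)/251 ≈ 3.4382.
Low-risk type's separating payoff: 1380 − 31 × k* = 1380 − 31 × (1380 − 517)/251 = 1380 − 26753/251 ≈ 1273.414.
Pooling payoff: 0.16 × 1380 + 0.84 × 517 = 655.08.
Difference: 1273.414 − 655.08 = 618.334, i.e. 618.3 to one decimal place.
The low-risk type prefers to separate.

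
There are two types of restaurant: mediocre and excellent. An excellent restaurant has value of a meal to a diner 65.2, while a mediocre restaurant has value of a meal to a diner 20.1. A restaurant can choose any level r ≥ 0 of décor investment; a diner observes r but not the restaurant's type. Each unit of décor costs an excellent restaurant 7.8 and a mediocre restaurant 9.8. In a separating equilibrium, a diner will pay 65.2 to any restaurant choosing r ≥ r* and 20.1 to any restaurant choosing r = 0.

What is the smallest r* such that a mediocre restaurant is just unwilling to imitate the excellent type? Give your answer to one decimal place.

4.6

A mediocre restaurant choosing r = 0 receives 20.1.
Imitating at r* instead would pay 65.2 at cost 9.8·r*, netting 65.2 − 9.8·r*.
Indifference: 20.1 = 65.2 − 9.8·r*, so r* = (65.2 − 20.1) / 9.8 ≈ 4.6.
At r* the mediocre type's incentive constraint just binds; the excellent type strictly prefers r* since its per-unit cost is lower.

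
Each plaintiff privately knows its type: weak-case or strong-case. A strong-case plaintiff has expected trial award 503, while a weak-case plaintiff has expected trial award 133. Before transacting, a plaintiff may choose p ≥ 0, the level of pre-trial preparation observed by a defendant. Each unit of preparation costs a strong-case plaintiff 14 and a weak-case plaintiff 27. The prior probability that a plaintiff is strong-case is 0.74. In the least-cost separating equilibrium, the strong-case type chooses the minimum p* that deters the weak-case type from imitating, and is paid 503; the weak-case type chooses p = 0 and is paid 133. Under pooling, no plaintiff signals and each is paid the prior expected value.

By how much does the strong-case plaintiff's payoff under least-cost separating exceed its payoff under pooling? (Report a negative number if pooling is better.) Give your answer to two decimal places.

Least-cost separating signal: p* solves 133 = 503 − 27·p*, so p* = (503 − 133)/27 ≈ 13.7037.
Strong-case type's separating payoff: 503 − 14 × p* = 503 − 14 × (503 − 133)/27 = 503 − 5180/27 ≈ 311.1481.
Pooling payoff: 0.74 × 503 + 0.26 × 133 = 406.8.
Difference: 311.1481 − 406.8 = -95.6519, i.e. -95.65 to two decimal places.
The strong-case type would prefer the pooling outcome.

-95.65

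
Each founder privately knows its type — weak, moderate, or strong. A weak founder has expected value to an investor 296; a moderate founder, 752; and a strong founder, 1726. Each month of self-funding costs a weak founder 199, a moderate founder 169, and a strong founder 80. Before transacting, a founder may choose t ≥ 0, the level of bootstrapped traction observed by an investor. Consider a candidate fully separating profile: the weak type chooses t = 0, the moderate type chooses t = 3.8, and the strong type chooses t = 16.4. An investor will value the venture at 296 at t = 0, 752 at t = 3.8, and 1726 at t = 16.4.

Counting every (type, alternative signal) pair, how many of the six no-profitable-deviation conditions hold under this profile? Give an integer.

Strong (own payoff 1726 − 80×16.4 = 414): to t=0 gives 296 → no gain ✓; to t=3.8 gives 752 − 80×3.8 = 448 → profitable ✗.
Moderate (own payoff 752 − 169×3.8 = 109.8): to t=0 gives 296 → profitable ✗; to t=16.4 gives 1726 − 169×16.4 = -1045.6 → no gain ✓.
Weak (own payoff 296): to t=3.8 gives 752 − 199×3.8 = -4.2 → no gain ✓; to t=16.4 gives 1726 − 199×16.4 = -1537.6 → no gain ✓.
4 of the 6 constraints hold; not an equilibrium.

4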